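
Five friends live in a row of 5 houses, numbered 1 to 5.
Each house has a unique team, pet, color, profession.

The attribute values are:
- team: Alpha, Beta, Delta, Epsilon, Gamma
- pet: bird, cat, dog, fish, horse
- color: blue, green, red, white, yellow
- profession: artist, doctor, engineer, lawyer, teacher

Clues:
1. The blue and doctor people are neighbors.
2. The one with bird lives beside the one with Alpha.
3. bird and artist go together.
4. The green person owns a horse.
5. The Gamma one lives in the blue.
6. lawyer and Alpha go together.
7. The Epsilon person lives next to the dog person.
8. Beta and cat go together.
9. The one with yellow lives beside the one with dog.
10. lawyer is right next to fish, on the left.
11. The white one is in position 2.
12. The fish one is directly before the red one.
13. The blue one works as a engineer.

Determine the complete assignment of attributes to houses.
Solution:

House | Team | Pet | Color | Profession
---------------------------------------
  1   | Epsilon | bird | yellow | artist
  2   | Alpha | dog | white | lawyer
  3   | Gamma | fish | blue | engineer
  4   | Beta | cat | red | doctor
  5   | Delta | horse | green | teacher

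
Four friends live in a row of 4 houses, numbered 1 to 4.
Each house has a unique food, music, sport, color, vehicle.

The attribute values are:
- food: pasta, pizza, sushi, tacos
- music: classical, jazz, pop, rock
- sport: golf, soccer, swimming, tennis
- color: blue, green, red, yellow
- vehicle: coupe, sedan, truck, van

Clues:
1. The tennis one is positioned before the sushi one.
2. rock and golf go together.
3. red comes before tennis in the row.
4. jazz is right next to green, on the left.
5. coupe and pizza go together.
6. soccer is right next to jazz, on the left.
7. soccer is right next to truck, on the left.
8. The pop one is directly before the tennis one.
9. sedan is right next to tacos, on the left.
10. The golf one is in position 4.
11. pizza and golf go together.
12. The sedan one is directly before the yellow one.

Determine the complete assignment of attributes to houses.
Solution:

House | Food | Music | Sport | Color | Vehicle
----------------------------------------------
  1   | pasta | pop | soccer | red | sedan
  2   | tacos | jazz | tennis | yellow | truck
  3   | sushi | classical | swimming | green | van
  4   | pizza | rock | golf | blue | coupe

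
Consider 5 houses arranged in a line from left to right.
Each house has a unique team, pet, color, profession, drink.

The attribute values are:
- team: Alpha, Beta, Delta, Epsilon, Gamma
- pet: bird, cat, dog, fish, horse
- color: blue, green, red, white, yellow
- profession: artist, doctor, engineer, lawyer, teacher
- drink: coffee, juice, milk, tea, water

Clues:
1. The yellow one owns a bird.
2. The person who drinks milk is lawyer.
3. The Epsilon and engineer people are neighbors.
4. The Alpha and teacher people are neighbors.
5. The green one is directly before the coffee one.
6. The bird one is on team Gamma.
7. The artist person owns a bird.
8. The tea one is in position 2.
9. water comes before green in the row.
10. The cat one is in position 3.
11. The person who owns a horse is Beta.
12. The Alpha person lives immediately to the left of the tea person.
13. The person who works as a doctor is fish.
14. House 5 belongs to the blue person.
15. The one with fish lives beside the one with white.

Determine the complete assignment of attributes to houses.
Solution:

House | Team | Pet | Color | Profession | Drink
-----------------------------------------------
  1   | Alpha | fish | red | doctor | water
  2   | Epsilon | dog | white | teacher | tea
  3   | Delta | cat | green | engineer | juice
  4   | Gamma | bird | yellow | artist | coffee
  5   | Beta | horse | blue | lawyer | milk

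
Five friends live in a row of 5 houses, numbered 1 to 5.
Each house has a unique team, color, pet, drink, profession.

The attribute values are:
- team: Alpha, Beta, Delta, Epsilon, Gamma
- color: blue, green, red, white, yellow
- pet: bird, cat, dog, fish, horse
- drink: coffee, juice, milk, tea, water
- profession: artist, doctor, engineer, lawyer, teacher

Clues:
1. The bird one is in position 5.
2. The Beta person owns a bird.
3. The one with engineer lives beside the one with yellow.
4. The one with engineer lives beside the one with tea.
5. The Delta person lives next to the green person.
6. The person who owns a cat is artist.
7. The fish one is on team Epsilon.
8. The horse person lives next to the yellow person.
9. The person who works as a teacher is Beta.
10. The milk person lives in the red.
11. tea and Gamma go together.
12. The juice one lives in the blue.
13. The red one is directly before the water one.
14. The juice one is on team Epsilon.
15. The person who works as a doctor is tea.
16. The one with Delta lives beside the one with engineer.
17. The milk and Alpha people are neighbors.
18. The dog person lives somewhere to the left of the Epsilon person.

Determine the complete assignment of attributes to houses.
Solution:

House | Team | Color | Pet | Drink | Profession
-----------------------------------------------
  1   | Delta | red | cat | milk | artist
  2   | Alpha | green | horse | water | engineer
  3   | Gamma | yellow | dog | tea | doctor
  4   | Epsilon | blue | fish | juice | lawyer
  5   | Beta | white | bird | coffee | teacher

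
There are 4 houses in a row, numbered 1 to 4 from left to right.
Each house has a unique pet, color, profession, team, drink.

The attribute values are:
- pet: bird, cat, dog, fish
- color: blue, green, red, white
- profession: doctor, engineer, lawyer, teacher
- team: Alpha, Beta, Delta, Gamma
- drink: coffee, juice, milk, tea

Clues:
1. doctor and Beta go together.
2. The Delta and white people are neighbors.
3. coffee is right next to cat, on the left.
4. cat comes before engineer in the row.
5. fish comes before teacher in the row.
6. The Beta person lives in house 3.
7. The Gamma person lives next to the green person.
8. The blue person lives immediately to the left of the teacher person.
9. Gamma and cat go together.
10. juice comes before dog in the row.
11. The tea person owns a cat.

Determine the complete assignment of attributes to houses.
Solution:

House | Pet | Color | Profession | Team | Drink
-----------------------------------------------
  1   | fish | blue | lawyer | Delta | coffee
  2   | cat | white | teacher | Gamma | tea
  3   | bird | green | doctor | Beta | juice
  4   | dog | red | engineer | Alpha | milk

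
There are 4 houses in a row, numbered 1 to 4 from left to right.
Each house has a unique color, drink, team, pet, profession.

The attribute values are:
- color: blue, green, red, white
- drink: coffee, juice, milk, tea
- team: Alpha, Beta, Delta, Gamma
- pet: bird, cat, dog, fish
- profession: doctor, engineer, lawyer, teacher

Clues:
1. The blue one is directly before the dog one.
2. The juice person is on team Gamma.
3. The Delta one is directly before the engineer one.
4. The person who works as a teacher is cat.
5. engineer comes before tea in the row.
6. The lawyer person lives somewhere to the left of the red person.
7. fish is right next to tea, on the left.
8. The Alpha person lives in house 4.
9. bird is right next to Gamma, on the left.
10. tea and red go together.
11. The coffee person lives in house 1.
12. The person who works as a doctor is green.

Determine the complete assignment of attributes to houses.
Solution:

House | Color | Drink | Team | Pet | Profession
-----------------------------------------------
  1   | blue | coffee | Delta | bird | lawyer
  2   | white | juice | Gamma | dog | engineer
  3   | green | milk | Beta | fish | doctor
  4   | red | tea | Alpha | cat | teacher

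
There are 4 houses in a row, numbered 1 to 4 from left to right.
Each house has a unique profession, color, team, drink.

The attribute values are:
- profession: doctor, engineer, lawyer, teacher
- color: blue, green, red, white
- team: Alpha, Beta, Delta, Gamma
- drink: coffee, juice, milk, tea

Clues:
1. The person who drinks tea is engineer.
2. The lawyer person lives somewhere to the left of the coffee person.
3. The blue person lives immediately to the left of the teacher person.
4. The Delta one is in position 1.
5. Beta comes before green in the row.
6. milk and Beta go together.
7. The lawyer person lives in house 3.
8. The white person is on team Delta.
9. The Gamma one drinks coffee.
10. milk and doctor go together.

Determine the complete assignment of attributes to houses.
Solution:

House | Profession | Color | Team | Drink
-----------------------------------------
  1   | engineer | white | Delta | tea
  2   | doctor | red | Beta | milk
  3   | lawyer | blue | Alpha | juice
  4   | teacher | green | Gamma | coffee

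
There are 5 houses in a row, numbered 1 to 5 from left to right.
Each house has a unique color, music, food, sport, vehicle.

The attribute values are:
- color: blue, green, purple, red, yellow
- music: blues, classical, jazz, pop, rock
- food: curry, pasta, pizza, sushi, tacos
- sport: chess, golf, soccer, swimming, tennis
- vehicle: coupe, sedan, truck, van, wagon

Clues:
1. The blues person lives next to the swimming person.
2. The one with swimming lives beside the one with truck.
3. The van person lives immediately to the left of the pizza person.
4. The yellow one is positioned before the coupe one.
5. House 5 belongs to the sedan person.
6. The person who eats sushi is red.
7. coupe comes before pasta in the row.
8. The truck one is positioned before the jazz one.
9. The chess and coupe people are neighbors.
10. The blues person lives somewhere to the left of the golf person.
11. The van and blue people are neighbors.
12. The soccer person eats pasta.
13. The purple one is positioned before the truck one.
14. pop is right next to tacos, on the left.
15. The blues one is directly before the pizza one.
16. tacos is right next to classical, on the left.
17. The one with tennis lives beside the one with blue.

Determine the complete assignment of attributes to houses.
Solution:

House | Color | Music | Food | Sport | Vehicle
----------------------------------------------
  1   | purple | blues | curry | tennis | van
  2   | blue | pop | pizza | swimming | wagon
  3   | yellow | rock | tacos | chess | truck
  4   | red | classical | sushi | golf | coupe
  5   | green | jazz | pasta | soccer | sedan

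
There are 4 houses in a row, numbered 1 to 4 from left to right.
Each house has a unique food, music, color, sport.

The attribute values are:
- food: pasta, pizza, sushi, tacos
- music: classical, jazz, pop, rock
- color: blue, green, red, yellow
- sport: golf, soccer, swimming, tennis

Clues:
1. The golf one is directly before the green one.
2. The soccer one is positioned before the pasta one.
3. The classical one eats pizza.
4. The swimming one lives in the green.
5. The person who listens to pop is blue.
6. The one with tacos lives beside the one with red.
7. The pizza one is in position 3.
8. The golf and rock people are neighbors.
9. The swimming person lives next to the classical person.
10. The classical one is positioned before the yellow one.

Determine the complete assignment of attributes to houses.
Solution:

House | Food | Music | Color | Sport
------------------------------------
  1   | sushi | pop | blue | golf
  2   | tacos | rock | green | swimming
  3   | pizza | classical | red | soccer
  4   | pasta | jazz | yellow | tennis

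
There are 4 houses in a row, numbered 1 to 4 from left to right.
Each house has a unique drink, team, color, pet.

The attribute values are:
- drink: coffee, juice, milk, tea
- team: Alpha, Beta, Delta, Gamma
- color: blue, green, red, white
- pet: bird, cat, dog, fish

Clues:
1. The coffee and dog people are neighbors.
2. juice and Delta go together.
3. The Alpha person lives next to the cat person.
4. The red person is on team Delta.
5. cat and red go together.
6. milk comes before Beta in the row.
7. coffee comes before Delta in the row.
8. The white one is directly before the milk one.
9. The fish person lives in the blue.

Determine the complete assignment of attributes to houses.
Solution:

House | Drink | Team | Color | Pet
----------------------------------
  1   | coffee | Gamma | white | bird
  2   | milk | Alpha | green | dog
  3   | juice | Delta | red | cat
  4   | tea | Beta | blue | fish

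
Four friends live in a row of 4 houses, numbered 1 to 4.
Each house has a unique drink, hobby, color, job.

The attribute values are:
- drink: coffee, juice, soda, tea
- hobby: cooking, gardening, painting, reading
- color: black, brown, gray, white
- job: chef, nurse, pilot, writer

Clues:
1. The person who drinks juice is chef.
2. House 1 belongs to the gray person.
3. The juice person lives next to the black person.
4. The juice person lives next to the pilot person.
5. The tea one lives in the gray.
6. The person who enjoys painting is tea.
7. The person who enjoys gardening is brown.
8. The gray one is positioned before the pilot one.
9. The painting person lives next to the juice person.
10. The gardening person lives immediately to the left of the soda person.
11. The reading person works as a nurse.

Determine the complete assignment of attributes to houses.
Solution:

House | Drink | Hobby | Color | Job
-----------------------------------
  1   | tea | painting | gray | writer
  2   | juice | gardening | brown | chef
  3   | soda | cooking | black | pilot
  4   | coffee | reading | white | nurse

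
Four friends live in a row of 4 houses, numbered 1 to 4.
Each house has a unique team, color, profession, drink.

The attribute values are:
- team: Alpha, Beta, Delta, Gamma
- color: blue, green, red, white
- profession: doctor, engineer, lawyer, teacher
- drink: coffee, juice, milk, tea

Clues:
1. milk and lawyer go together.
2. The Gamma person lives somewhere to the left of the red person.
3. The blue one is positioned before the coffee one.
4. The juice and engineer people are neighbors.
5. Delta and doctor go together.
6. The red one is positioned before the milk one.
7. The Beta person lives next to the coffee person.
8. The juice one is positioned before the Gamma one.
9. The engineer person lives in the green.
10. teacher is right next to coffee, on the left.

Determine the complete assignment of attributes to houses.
Solution:

House | Team | Color | Profession | Drink
-----------------------------------------
  1   | Beta | blue | teacher | juice
  2   | Gamma | green | engineer | coffee
  3   | Delta | red | doctor | tea
  4   | Alpha | white | lawyer | milk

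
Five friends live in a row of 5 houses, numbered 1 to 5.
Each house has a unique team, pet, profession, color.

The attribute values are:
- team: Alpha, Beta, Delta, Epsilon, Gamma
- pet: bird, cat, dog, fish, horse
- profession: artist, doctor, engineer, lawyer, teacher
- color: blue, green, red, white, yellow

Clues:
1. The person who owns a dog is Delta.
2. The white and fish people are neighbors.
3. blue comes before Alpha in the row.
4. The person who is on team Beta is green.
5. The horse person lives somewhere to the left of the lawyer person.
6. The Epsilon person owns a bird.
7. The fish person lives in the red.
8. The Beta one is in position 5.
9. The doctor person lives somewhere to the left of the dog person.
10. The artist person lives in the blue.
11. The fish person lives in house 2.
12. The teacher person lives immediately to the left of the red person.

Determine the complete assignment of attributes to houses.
Solution:

House | Team | Pet | Profession | Color
---------------------------------------
  1   | Epsilon | bird | teacher | white
  2   | Gamma | fish | doctor | red
  3   | Delta | dog | artist | blue
  4   | Alpha | horse | engineer | yellow
  5   | Beta | cat | lawyer | green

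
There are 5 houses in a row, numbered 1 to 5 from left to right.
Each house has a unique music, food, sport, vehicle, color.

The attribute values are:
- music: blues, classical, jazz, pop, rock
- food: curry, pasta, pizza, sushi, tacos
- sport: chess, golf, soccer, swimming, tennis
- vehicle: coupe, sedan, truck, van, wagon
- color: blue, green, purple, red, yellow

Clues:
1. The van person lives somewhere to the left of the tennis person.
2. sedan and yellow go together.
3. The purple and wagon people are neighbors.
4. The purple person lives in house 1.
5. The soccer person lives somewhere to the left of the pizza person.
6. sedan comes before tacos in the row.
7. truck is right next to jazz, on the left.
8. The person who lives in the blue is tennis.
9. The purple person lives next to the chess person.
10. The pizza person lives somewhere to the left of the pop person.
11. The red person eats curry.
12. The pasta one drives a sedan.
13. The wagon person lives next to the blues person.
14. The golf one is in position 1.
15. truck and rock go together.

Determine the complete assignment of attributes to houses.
Solution:

House | Music | Food | Sport | Vehicle | Color
----------------------------------------------
  1   | rock | sushi | golf | truck | purple
  2   | jazz | curry | chess | wagon | red
  3   | blues | pasta | soccer | sedan | yellow
  4   | classical | pizza | swimming | van | green
  5   | pop | tacos | tennis | coupe | blue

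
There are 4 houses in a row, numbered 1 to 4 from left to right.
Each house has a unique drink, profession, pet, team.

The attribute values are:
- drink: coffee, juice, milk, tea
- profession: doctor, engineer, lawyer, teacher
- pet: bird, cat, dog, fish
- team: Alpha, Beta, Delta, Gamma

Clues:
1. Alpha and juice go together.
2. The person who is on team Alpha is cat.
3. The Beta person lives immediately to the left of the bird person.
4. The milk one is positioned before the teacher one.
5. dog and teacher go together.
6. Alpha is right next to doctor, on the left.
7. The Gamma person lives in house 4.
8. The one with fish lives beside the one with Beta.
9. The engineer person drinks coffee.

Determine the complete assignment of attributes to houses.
Solution:

House | Drink | Profession | Pet | Team
---------------------------------------
  1   | juice | lawyer | cat | Alpha
  2   | milk | doctor | fish | Delta
  3   | tea | teacher | dog | Beta
  4   | coffee | engineer | bird | Gamma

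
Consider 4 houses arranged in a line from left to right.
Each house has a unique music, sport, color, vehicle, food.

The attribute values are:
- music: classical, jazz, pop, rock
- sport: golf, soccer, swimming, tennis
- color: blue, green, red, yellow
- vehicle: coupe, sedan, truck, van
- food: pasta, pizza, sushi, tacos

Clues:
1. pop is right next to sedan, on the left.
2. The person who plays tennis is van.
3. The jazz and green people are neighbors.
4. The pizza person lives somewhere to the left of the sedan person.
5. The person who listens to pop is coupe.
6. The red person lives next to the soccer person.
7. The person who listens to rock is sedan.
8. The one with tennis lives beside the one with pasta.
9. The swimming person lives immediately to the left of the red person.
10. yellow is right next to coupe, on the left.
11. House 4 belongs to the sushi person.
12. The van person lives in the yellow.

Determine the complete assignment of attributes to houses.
Solution:

House | Music | Sport | Color | Vehicle | Food
----------------------------------------------
  1   | jazz | tennis | yellow | van | pizza
  2   | pop | swimming | green | coupe | pasta
  3   | rock | golf | red | sedan | tacos
  4   | classical | soccer | blue | truck | sushi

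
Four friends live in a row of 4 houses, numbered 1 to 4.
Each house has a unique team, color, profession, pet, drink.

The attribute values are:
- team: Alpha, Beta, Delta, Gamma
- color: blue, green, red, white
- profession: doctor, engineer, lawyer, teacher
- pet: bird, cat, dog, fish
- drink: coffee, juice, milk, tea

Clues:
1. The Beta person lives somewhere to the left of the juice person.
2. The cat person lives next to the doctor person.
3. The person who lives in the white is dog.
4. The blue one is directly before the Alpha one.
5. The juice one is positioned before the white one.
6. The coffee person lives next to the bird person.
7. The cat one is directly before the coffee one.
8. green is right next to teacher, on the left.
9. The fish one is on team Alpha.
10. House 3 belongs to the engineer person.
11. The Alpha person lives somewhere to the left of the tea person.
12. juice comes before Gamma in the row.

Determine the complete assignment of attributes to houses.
Solution:

House | Team | Color | Profession | Pet | Drink
-----------------------------------------------
  1   | Beta | blue | lawyer | cat | milk
  2   | Alpha | red | doctor | fish | coffee
  3   | Delta | green | engineer | bird | juice
  4   | Gamma | white | teacher | dog | tea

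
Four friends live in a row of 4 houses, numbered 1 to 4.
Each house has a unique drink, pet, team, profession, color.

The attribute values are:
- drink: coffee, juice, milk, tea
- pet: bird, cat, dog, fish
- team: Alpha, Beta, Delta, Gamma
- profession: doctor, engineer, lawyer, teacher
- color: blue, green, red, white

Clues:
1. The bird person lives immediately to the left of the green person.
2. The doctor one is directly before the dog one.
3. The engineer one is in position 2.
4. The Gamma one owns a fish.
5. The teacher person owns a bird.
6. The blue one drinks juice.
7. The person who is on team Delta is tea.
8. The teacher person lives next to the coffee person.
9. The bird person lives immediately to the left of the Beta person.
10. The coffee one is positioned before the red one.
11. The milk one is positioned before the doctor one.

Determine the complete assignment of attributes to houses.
Solution:

House | Drink | Pet | Team | Profession | Color
-----------------------------------------------
  1   | milk | bird | Alpha | teacher | white
  2   | coffee | cat | Beta | engineer | green
  3   | juice | fish | Gamma | doctor | blue
  4   | tea | dog | Delta | lawyer | red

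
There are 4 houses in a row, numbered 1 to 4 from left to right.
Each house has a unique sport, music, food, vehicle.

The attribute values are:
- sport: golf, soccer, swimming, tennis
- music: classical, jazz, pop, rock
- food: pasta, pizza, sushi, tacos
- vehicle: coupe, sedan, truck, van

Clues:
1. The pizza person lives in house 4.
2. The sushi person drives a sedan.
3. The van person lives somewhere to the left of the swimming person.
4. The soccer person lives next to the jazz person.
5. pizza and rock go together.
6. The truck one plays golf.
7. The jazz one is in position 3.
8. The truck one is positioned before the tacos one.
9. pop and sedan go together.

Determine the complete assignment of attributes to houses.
Solution:

House | Sport | Music | Food | Vehicle
--------------------------------------
  1   | golf | classical | pasta | truck
  2   | soccer | pop | sushi | sedan
  3   | tennis | jazz | tacos | van
  4   | swimming | rock | pizza | coupe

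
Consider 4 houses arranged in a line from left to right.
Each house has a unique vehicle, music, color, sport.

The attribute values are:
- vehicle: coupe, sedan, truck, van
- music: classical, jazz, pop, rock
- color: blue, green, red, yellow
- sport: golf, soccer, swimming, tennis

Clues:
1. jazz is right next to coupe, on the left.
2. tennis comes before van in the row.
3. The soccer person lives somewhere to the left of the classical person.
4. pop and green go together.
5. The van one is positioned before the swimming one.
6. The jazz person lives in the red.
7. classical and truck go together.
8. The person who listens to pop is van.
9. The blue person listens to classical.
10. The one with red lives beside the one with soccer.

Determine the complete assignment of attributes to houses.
Solution:

House | Vehicle | Music | Color | Sport
---------------------------------------
  1   | sedan | jazz | red | tennis
  2   | coupe | rock | yellow | soccer
  3   | van | pop | green | golf
  4   | truck | classical | blue | swimming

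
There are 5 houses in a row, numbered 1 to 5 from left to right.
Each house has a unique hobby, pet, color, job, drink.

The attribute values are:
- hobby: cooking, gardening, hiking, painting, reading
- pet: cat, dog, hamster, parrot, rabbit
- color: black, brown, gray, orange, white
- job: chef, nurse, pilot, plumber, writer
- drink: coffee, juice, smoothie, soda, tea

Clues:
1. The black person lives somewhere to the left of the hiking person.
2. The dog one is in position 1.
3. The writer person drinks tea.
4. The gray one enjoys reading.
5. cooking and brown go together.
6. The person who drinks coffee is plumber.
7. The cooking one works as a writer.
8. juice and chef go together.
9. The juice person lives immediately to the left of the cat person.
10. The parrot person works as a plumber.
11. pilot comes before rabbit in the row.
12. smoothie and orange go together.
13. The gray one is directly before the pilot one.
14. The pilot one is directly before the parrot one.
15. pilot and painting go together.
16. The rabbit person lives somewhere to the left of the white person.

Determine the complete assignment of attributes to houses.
Solution:

House | Hobby | Pet | Color | Job | Drink
-----------------------------------------
  1   | reading | dog | gray | chef | juice
  2   | painting | cat | orange | pilot | smoothie
  3   | gardening | parrot | black | plumber | coffee
  4   | cooking | rabbit | brown | writer | tea
  5   | hiking | hamster | white | nurse | soda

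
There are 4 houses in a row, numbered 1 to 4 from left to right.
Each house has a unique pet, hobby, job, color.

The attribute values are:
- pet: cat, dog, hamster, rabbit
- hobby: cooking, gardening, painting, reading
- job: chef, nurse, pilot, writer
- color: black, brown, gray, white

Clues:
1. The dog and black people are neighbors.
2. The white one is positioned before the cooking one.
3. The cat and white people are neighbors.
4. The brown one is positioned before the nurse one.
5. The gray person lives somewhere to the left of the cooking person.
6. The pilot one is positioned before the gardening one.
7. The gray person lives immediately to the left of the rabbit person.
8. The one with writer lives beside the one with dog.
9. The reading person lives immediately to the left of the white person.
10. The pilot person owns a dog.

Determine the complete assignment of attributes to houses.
Solution:

House | Pet | Hobby | Job | Color
---------------------------------
  1   | cat | reading | chef | gray
  2   | rabbit | painting | writer | white
  3   | dog | cooking | pilot | brown
  4   | hamster | gardening | nurse | black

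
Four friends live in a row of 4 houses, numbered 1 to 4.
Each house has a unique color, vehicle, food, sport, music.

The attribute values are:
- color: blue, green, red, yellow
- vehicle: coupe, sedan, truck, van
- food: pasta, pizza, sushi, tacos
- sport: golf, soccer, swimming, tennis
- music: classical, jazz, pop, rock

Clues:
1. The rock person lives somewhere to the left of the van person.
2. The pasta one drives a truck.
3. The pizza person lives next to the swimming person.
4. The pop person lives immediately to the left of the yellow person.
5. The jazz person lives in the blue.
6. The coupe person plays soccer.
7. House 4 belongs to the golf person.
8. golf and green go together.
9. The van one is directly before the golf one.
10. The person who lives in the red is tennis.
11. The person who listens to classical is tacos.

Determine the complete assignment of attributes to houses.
Solution:

House | Color | Vehicle | Food | Sport | Music
----------------------------------------------
  1   | red | truck | pasta | tennis | pop
  2   | yellow | coupe | pizza | soccer | rock
  3   | blue | van | sushi | swimming | jazz
  4   | green | sedan | tacos | golf | classical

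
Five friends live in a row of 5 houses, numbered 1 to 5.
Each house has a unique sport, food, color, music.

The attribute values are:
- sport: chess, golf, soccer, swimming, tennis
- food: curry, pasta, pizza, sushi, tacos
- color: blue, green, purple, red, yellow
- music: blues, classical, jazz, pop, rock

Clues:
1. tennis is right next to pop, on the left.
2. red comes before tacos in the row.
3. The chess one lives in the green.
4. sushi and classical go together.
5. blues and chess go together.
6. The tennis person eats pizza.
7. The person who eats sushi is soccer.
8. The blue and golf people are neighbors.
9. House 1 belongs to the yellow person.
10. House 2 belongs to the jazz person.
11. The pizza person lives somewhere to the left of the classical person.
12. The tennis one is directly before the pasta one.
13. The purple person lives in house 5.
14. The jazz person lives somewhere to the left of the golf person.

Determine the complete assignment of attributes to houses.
Solution:

House | Sport | Food | Color | Music
------------------------------------
  1   | swimming | curry | yellow | rock
  2   | tennis | pizza | blue | jazz
  3   | golf | pasta | red | pop
  4   | chess | tacos | green | blues
  5   | soccer | sushi | purple | classical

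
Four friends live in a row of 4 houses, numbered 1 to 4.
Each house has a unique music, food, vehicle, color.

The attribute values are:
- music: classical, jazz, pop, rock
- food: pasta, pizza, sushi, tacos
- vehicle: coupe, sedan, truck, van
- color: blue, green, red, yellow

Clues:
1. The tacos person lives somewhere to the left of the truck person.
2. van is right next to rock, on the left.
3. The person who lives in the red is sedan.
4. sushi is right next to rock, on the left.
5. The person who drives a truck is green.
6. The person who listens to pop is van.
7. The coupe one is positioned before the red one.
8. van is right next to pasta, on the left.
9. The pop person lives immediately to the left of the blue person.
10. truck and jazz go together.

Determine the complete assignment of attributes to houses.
Solution:

House | Music | Food | Vehicle | Color
--------------------------------------
  1   | pop | sushi | van | yellow
  2   | rock | pasta | coupe | blue
  3   | classical | tacos | sedan | red
  4   | jazz | pizza | truck | green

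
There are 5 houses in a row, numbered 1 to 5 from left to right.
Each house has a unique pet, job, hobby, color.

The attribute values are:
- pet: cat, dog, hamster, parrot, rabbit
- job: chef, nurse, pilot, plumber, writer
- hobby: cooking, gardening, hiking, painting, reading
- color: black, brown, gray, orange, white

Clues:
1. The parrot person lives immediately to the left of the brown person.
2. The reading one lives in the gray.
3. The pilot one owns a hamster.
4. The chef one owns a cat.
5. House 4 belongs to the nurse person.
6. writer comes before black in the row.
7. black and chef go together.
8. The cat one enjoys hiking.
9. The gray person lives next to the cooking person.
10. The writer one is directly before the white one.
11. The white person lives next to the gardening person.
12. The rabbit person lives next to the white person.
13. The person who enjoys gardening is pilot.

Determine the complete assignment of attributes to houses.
Solution:

House | Pet | Job | Hobby | Color
---------------------------------
  1   | rabbit | writer | reading | gray
  2   | parrot | plumber | cooking | white
  3   | hamster | pilot | gardening | brown
  4   | dog | nurse | painting | orange
  5   | cat | chef | hiking | black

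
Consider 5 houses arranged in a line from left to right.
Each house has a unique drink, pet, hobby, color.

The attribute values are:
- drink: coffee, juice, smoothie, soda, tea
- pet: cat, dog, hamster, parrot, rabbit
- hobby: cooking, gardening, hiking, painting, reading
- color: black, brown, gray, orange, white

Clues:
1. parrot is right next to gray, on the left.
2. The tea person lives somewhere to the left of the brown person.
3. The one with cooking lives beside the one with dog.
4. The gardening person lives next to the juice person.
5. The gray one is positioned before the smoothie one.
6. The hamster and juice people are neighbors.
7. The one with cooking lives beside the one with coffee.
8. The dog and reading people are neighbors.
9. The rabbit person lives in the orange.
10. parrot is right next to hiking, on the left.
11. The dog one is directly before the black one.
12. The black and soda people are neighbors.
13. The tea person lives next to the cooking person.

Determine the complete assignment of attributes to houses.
Solution:

House | Drink | Pet | Hobby | Color
-----------------------------------
  1   | tea | hamster | gardening | white
  2   | juice | parrot | cooking | brown
  3   | coffee | dog | hiking | gray
  4   | smoothie | cat | reading | black
  5   | soda | rabbit | painting | orange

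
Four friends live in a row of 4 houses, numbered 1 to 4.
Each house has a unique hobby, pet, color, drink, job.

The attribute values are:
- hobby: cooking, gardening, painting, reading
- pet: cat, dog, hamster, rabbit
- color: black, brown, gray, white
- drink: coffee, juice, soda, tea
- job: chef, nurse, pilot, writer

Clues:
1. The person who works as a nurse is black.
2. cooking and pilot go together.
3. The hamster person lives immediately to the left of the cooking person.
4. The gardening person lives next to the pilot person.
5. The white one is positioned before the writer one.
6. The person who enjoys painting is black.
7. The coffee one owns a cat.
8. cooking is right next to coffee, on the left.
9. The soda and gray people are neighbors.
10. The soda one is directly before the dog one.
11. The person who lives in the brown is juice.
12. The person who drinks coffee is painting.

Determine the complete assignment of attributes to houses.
Solution:

House | Hobby | Pet | Color | Drink | Job
-----------------------------------------
  1   | gardening | hamster | white | soda | chef
  2   | cooking | dog | gray | tea | pilot
  3   | painting | cat | black | coffee | nurse
  4   | reading | rabbit | brown | juice | writer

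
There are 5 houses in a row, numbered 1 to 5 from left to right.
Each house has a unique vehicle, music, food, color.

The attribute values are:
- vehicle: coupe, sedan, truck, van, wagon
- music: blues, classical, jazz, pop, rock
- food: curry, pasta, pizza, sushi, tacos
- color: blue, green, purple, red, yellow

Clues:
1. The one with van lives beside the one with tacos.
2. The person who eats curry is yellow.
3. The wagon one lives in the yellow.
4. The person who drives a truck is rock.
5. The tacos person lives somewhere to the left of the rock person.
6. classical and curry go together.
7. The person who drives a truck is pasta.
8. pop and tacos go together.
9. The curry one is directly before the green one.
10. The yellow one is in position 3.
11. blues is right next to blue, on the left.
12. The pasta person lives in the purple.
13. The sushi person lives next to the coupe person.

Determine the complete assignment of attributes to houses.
Solution:

House | Vehicle | Music | Food | Color
--------------------------------------
  1   | van | blues | sushi | red
  2   | coupe | pop | tacos | blue
  3   | wagon | classical | curry | yellow
  4   | sedan | jazz | pizza | green
  5   | truck | rock | pasta | purple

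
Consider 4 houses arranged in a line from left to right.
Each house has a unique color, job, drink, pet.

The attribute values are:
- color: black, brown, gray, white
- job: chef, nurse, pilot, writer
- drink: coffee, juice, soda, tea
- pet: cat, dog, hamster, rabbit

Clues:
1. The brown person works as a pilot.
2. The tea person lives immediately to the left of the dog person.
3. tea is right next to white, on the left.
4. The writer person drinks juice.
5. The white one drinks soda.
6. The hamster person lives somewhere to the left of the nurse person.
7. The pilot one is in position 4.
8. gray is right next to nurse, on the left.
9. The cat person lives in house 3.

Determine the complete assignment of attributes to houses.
Solution:

House | Color | Job | Drink | Pet
---------------------------------
  1   | gray | chef | tea | hamster
  2   | white | nurse | soda | dog
  3   | black | writer | juice | cat
  4   | brown | pilot | coffee | rabbit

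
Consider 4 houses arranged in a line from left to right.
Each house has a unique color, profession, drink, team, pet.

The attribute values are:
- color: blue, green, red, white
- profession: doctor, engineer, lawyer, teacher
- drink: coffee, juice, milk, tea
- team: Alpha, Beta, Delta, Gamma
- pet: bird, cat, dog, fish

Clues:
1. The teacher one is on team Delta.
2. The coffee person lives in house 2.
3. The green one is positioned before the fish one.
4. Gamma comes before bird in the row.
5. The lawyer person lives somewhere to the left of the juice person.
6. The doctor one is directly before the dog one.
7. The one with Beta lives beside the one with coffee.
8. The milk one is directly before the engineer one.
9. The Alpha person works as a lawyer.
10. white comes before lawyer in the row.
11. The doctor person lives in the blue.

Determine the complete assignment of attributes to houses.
Solution:

House | Color | Profession | Drink | Team | Pet
-----------------------------------------------
  1   | blue | doctor | milk | Beta | cat
  2   | white | engineer | coffee | Gamma | dog
  3   | green | lawyer | tea | Alpha | bird
  4   | red | teacher | juice | Delta | fish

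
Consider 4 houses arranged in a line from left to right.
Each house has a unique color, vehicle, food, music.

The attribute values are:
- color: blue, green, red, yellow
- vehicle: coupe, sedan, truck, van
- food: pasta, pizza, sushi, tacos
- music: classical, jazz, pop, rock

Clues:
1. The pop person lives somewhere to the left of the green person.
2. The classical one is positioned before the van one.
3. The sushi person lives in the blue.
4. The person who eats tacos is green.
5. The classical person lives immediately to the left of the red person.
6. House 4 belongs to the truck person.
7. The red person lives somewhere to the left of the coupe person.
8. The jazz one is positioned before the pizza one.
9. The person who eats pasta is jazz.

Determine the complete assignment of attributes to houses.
Solution:

House | Color | Vehicle | Food | Music
--------------------------------------
  1   | blue | sedan | sushi | classical
  2   | red | van | pasta | jazz
  3   | yellow | coupe | pizza | pop
  4   | green | truck | tacos | rock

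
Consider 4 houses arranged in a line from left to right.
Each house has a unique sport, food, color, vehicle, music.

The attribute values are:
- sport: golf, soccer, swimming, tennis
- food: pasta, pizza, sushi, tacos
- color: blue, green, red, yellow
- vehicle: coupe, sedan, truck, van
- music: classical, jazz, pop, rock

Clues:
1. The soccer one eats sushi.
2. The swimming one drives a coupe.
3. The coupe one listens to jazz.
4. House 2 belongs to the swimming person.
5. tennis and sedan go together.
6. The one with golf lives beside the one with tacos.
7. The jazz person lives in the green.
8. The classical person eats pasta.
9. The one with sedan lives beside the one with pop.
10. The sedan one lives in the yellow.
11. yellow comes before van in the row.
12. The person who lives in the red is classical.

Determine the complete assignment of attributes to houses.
Solution:

House | Sport | Food | Color | Vehicle | Music
----------------------------------------------
  1   | golf | pasta | red | truck | classical
  2   | swimming | tacos | green | coupe | jazz
  3   | tennis | pizza | yellow | sedan | rock
  4   | soccer | sushi | blue | van | pop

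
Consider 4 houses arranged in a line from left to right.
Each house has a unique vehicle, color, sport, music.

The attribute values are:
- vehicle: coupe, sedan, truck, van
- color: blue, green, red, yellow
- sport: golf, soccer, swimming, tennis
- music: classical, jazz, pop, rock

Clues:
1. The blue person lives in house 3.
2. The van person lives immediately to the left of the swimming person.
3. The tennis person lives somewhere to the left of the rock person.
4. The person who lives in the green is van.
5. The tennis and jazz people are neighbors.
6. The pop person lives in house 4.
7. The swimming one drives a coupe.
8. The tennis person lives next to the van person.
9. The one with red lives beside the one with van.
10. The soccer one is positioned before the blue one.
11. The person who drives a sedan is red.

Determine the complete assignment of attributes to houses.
Solution:

House | Vehicle | Color | Sport | Music
---------------------------------------
  1   | sedan | red | tennis | classical
  2   | van | green | soccer | jazz
  3   | coupe | blue | swimming | rock
  4   | truck | yellow | golf | pop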